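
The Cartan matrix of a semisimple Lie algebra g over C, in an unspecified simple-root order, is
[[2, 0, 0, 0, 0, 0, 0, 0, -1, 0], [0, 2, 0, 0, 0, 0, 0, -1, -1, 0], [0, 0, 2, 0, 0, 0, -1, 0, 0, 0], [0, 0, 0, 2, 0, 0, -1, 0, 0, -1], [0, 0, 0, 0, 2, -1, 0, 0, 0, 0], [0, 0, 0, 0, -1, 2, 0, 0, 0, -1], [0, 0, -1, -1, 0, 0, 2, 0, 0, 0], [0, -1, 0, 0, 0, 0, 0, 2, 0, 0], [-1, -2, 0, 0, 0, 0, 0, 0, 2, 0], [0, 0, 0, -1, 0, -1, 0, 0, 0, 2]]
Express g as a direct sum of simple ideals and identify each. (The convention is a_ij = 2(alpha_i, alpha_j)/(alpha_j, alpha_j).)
type A_6 ⊕ type F_4

The diagram associated to this matrix has two connected components: the simple roots {alpha_3, alpha_4, alpha_5, alpha_6, alpha_7, alpha_10} form a chain of 6 nodes with single edges (A_6), and {alpha_1, alpha_2, alpha_8, alpha_9} form a chain of 4 nodes with a double edge between the middle two (F_4). A semisimple Lie algebra decomposes uniquely as the direct sum of simple ideals, one per connected component of its Dynkin diagram, so g ≅ A_6 ⊕ F_4 (dimension 48 + 52 = 100).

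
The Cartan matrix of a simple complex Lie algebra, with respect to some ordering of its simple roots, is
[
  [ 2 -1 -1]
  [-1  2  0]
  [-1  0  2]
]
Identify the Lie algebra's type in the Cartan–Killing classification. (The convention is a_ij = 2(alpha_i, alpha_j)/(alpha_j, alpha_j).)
A_3 (sl(4))

The matrix has rank 3 with 2's on the diagonal. Reading the off-diagonal entries as Dynkin edges (a single edge where a_ij = a_ji = -1; a double or triple edge where a_ij * a_ji = 2 or 3), the diagram is a chain of 3 nodes with single edges (A_3). One simple-root ordering that puts it in standard form is (alpha_3, alpha_1, alpha_2). So the algebra is type A_3, i.e. sl(4).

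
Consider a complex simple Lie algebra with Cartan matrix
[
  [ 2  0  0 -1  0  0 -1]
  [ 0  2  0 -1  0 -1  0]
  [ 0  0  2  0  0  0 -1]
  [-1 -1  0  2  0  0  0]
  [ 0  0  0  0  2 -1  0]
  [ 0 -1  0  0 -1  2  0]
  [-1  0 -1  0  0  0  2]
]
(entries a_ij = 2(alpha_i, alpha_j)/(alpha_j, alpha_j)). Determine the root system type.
A_7 (sl(8))

The matrix has rank 7 with 2's on the diagonal. Reading the off-diagonal entries as Dynkin edges (a single edge where a_ij = a_ji = -1; a double or triple edge where a_ij * a_ji = 2 or 3), the diagram is a chain of 7 nodes with single edges (A_7). One simple-root ordering that puts it in standard form is (alpha_3, alpha_7, alpha_1, alpha_4, alpha_2, alpha_6, alpha_5). So the algebra is type A_7, i.e. sl(8).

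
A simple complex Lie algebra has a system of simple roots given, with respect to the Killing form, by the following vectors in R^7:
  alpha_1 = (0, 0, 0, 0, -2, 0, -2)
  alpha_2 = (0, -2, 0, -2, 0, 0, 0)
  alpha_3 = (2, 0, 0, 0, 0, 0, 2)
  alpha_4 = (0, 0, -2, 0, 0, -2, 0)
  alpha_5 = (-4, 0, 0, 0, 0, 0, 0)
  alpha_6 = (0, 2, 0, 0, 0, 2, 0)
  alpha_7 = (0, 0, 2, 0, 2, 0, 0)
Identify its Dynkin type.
type C_7

Compute the Cartan integers a_ij = 2(alpha_i, alpha_j)/(alpha_j, alpha_j); the resulting 7x7 Cartan matrix is
[[2, 0, -1, 0, 0, 0, -1], [0, 2, 0, 0, 0, -1, 0], [-1, 0, 2, 0, -1, 0, 0], [0, 0, 0, 2, 0, -1, -1], [0, 0, -2, 0, 2, 0, 0], [0, -1, 0, -1, 0, 2, 0], [-1, 0, 0, -1, 0, 0, 2]].
The roots have two lengths (squared-length ratio 2:1); the short ones are alpha_{1,2,3,4,6,7}. The associated Dynkin diagram is a chain of 7 nodes with a double edge at one end; the terminal node there is the unique long simple root (C_7), so the type is C_7 (the algebra sp(14)).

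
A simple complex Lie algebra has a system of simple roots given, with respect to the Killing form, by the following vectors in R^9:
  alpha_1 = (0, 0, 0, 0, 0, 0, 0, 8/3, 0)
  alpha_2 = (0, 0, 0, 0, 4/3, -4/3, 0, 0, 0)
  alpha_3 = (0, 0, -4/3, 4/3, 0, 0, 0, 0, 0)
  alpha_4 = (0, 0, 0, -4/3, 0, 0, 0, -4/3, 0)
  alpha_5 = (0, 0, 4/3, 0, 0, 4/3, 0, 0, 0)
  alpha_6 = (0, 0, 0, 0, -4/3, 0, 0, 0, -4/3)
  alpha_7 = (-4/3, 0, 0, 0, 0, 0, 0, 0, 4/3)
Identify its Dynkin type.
C_7 (sp(14))

Compute the Cartan integers a_ij = 2(alpha_i, alpha_j)/(alpha_j, alpha_j); the resulting 7x7 Cartan matrix is
[[2, 0, 0, -2, 0, 0, 0], [0, 2, 0, 0, -1, -1, 0], [0, 0, 2, -1, -1, 0, 0], [-1, 0, -1, 2, 0, 0, 0], [0, -1, -1, 0, 2, 0, 0], [0, -1, 0, 0, 0, 2, -1], [0, 0, 0, 0, 0, -1, 2]].
The roots have two lengths (squared-length ratio 2:1); the short ones are alpha_{2,3,4,5,6,7}. The associated Dynkin diagram is a chain of 7 nodes with a double edge at one end; the terminal node there is the unique long simple root (C_7), so the type is C_7 (the algebra sp(14)).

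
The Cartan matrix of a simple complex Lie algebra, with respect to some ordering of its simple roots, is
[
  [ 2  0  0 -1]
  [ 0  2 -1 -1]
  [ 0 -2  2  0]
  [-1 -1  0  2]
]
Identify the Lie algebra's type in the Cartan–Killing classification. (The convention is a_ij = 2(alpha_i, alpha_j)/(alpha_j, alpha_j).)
The matrix has rank 4 with 2's on the diagonal. Reading the off-diagonal entries as Dynkin edges (a single edge where a_ij = a_ji = -1; a double or triple edge where a_ij * a_ji = 2 or 3), the diagram is a chain of 4 nodes with a double edge at one end; the terminal node there is the unique long simple root (C_4). One simple-root ordering that puts it in standard form is (alpha_1, alpha_4, alpha_2, alpha_3). So the algebra is type C_4, i.e. sp(8).

type C_4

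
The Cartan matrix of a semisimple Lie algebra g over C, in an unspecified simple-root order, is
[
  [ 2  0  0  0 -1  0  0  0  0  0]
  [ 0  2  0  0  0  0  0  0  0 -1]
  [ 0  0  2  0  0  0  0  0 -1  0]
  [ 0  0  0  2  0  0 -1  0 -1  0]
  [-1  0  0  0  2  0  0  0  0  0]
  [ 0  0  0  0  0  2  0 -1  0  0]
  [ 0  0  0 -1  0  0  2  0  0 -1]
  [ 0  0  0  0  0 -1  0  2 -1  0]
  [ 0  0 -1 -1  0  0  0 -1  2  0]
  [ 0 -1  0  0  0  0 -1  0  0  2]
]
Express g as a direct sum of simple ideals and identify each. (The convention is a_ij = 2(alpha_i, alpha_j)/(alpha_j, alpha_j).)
A_2 (sl(3)) ⊕ E_8

The diagram associated to this matrix has two connected components: the simple roots {alpha_1, alpha_5} form a chain of 2 nodes with single edges (A_2), and {alpha_2, alpha_3, alpha_4, alpha_6, alpha_7, alpha_8, alpha_9, alpha_10} form a chain of 7 nodes with one extra node attached to the third node from one end (E_8). A semisimple Lie algebra decomposes uniquely as the direct sum of simple ideals, one per connected component of its Dynkin diagram, so g ≅ A_2 ⊕ E_8 (dimension 8 + 248 = 256).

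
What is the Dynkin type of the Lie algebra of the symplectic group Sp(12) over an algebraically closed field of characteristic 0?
C_6

This is sp(12), which has dimension 12(12+1)/2 = 78 and rank 12/2 = 6. In the classification of classical Lie algebras, the symplectic algebra sp(2n) has type C_n; here n = 6, so the Dynkin diagram is a chain of 6 nodes with a double edge at one end; the terminal node there is the unique long simple root (C_6). Hence the type is C_6.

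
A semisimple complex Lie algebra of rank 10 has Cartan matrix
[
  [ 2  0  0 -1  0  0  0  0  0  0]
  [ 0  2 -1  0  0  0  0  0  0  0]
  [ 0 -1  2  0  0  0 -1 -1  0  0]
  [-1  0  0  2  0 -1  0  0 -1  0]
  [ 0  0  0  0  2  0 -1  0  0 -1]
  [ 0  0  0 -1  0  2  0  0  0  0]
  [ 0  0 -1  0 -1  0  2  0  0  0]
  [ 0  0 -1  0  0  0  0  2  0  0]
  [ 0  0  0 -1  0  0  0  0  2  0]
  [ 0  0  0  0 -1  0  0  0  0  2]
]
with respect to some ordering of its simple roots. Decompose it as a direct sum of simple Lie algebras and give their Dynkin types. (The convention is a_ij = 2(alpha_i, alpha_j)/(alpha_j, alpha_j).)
type D_4 ⊕ type D_6

The diagram associated to this matrix has two connected components: the simple roots {alpha_1, alpha_4, alpha_6, alpha_9} form a chain of 2 nodes with a fork of two nodes at one end (D_4), and {alpha_2, alpha_3, alpha_5, alpha_7, alpha_8, alpha_10} form a chain of 4 nodes with a fork of two nodes at one end (D_6). A semisimple Lie algebra decomposes uniquely as the direct sum of simple ideals, one per connected component of its Dynkin diagram, so g ≅ D_4 ⊕ D_6 (dimension 28 + 66 = 94).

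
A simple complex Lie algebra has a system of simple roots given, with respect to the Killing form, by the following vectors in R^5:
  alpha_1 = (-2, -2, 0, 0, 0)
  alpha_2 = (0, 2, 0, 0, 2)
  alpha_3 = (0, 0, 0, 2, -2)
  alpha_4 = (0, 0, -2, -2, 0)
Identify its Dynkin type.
Compute the Cartan integers a_ij = 2(alpha_i, alpha_j)/(alpha_j, alpha_j); the resulting 4x4 Cartan matrix is
[[2, -1, 0, 0], [-1, 2, -1, 0], [0, -1, 2, -1], [0, 0, -1, 2]].
All simple roots have the same length, so the diagram is simply laced. The associated Dynkin diagram is a chain of 4 nodes with single edges (A_4), so the type is A_4 (the algebra sl(5)).

A_4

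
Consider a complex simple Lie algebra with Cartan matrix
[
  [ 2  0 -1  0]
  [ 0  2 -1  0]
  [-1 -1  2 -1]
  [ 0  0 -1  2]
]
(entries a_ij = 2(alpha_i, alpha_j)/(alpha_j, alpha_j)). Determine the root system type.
D_4 (so(8))

The matrix has rank 4 with 2's on the diagonal. Reading the off-diagonal entries as Dynkin edges (a single edge where a_ij = a_ji = -1; a double or triple edge where a_ij * a_ji = 2 or 3), the diagram is a chain of 2 nodes with a fork of two nodes at one end (D_4). One simple-root ordering that puts it in standard form is (alpha_1, alpha_3, alpha_2, alpha_4). So the algebra is type D_4, i.e. so(8).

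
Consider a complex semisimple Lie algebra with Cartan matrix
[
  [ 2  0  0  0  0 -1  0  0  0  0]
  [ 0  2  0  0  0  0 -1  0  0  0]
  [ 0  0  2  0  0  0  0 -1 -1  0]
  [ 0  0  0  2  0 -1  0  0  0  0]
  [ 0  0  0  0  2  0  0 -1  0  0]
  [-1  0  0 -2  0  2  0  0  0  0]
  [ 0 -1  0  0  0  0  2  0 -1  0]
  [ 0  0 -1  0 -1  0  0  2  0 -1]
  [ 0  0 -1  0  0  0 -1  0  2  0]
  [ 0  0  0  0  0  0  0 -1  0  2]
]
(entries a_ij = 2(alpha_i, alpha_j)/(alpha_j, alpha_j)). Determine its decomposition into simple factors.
B_3 (so(7)) + D_7 (so(14))

The diagram associated to this matrix has two connected components: the simple roots {alpha_1, alpha_4, alpha_6} form a chain of 3 nodes with a double edge at one end; the terminal node there is the unique short simple root (B_3), and {alpha_2, alpha_3, alpha_5, alpha_7, alpha_8, alpha_9, alpha_10} form a chain of 5 nodes with a fork of two nodes at one end (D_7). A semisimple Lie algebra decomposes uniquely as the direct sum of simple ideals, one per connected component of its Dynkin diagram, so g ≅ B_3 ⊕ D_7 (dimension 21 + 91 = 112).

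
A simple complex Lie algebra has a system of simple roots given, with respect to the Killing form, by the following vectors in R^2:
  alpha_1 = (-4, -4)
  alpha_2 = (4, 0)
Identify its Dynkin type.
B2

Compute the Cartan integers a_ij = 2(alpha_i, alpha_j)/(alpha_j, alpha_j); the resulting 2x2 Cartan matrix is
[[2, -2], [-1, 2]].
The roots have two lengths (squared-length ratio 2:1); the short ones are alpha_{2}. The associated Dynkin diagram is a chain of 2 nodes with a double edge at one end; the terminal node there is the unique short simple root (B_2), so the type is B_2 (the algebra so(5)).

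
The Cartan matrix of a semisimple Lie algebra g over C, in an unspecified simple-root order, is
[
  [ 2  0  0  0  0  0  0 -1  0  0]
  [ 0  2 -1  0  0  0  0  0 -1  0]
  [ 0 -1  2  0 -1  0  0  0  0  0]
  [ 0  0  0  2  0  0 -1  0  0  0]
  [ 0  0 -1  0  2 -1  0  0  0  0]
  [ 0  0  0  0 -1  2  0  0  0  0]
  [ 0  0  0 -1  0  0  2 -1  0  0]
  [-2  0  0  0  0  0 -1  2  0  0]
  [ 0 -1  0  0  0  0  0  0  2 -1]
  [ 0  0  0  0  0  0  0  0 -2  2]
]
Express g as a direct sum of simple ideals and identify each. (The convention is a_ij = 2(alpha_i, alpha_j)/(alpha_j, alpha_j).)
The diagram associated to this matrix has two connected components: the simple roots {alpha_1, alpha_4, alpha_7, alpha_8} form a chain of 4 nodes with a double edge at one end; the terminal node there is the unique short simple root (B_4), and {alpha_2, alpha_3, alpha_5, alpha_6, alpha_9, alpha_10} form a chain of 6 nodes with a double edge at one end; the terminal node there is the unique long simple root (C_6). A semisimple Lie algebra decomposes uniquely as the direct sum of simple ideals, one per connected component of its Dynkin diagram, so g ≅ B_4 ⊕ C_6 (dimension 36 + 78 = 114).

B_4 (so(9)) + C_6 (sp(12))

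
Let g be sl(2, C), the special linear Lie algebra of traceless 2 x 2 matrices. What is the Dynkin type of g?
This is sl(2), which has dimension 2^2 - 1 = 3 and rank 2 - 1 = 1 (a Cartan subalgebra is the diagonal traceless matrices). In the classification of classical Lie algebras, the special linear algebra sl(n+1) has type A_n; here n = 1, so the Dynkin diagram is a chain of 1 nodes with single edges (A_1). Hence the type is A_1.

A1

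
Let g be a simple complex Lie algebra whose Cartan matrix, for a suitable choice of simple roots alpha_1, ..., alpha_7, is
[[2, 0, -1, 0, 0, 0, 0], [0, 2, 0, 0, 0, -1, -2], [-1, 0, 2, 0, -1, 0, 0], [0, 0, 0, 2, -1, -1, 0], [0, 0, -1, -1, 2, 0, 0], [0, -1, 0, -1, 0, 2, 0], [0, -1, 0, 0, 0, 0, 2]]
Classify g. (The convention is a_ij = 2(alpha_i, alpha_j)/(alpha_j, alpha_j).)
The matrix has rank 7 with 2's on the diagonal. Reading the off-diagonal entries as Dynkin edges (a single edge where a_ij = a_ji = -1; a double or triple edge where a_ij * a_ji = 2 or 3), the diagram is a chain of 7 nodes with a double edge at one end; the terminal node there is the unique short simple root (B_7). One simple-root ordering that puts it in standard form is (alpha_1, alpha_3, alpha_5, alpha_4, alpha_6, alpha_2, alpha_7). So the algebra is type B_7, i.e. so(15).

B_7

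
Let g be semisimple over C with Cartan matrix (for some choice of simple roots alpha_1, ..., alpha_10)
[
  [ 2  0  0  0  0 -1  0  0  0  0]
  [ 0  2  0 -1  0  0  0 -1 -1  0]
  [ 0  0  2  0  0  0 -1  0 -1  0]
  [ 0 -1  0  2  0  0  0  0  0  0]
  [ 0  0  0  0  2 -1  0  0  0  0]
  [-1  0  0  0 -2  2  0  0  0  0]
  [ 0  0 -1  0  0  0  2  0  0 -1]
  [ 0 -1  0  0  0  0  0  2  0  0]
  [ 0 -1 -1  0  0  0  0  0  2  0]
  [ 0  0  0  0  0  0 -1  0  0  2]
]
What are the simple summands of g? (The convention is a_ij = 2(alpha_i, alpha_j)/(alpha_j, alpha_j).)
The diagram associated to this matrix has two connected components: the simple roots {alpha_1, alpha_5, alpha_6} form a chain of 3 nodes with a double edge at one end; the terminal node there is the unique short simple root (B_3), and {alpha_2, alpha_3, alpha_4, alpha_7, alpha_8, alpha_9, alpha_10} form a chain of 5 nodes with a fork of two nodes at one end (D_7). A semisimple Lie algebra decomposes uniquely as the direct sum of simple ideals, one per connected component of its Dynkin diagram, so g ≅ B_3 ⊕ D_7 (dimension 21 + 91 = 112).

B_3 (so(7)) + D_7 (so(14))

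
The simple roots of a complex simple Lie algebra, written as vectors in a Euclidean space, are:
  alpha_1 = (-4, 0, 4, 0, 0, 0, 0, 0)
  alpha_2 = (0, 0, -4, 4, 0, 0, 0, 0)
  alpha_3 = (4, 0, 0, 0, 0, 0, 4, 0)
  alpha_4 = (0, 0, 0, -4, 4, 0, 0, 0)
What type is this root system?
Compute the Cartan integers a_ij = 2(alpha_i, alpha_j)/(alpha_j, alpha_j); the resulting 4x4 Cartan matrix is
[[2, -1, -1, 0], [-1, 2, 0, -1], [-1, 0, 2, 0], [0, -1, 0, 2]].
All simple roots have the same length, so the diagram is simply laced. The associated Dynkin diagram is a chain of 4 nodes with single edges (A_4), so the type is A_4 (the algebra sl(5)).

A_4 (sl(5))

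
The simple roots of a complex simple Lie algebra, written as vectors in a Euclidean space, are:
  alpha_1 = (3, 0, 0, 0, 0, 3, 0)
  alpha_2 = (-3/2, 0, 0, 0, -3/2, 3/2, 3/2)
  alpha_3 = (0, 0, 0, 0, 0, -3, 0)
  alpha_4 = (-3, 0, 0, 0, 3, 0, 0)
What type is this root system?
F_4

Compute the Cartan integers a_ij = 2(alpha_i, alpha_j)/(alpha_j, alpha_j); the resulting 4x4 Cartan matrix is
[[2, 0, -2, -1], [0, 2, -1, 0], [-1, -1, 2, 0], [-1, 0, 0, 2]].
The roots have two lengths (squared-length ratio 2:1); the short ones are alpha_{2,3}. The associated Dynkin diagram is a chain of 4 nodes with a double edge between the middle two (F_4), so the type is F_4.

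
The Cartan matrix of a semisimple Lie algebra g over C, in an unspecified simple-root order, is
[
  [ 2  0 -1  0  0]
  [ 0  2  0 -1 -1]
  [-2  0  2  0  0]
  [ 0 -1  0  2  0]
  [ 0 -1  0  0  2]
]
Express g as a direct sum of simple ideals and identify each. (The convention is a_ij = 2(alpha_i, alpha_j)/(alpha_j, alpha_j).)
type A_3 + type B_2

The diagram associated to this matrix has two connected components: the simple roots {alpha_2, alpha_4, alpha_5} form a chain of 3 nodes with single edges (A_3), and {alpha_1, alpha_3} form a chain of 2 nodes with a double edge at one end; the terminal node there is the unique short simple root (B_2). A semisimple Lie algebra decomposes uniquely as the direct sum of simple ideals, one per connected component of its Dynkin diagram, so g ≅ A_3 ⊕ B_2 (dimension 15 + 10 = 25).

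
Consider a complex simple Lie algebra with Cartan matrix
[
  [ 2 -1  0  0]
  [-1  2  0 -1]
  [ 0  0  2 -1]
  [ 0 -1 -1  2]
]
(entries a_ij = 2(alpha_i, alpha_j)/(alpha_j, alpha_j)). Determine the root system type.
A4

The matrix has rank 4 with 2's on the diagonal. Reading the off-diagonal entries as Dynkin edges (a single edge where a_ij = a_ji = -1; a double or triple edge where a_ij * a_ji = 2 or 3), the diagram is a chain of 4 nodes with single edges (A_4). One simple-root ordering that puts it in standard form is (alpha_1, alpha_2, alpha_4, alpha_3). So the algebra is type A_4, i.e. sl(5).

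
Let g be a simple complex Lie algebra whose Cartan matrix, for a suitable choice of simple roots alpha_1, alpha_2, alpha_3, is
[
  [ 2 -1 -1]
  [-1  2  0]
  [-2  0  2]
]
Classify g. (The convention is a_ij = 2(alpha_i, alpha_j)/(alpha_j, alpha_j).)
C_3 (sp(6))

The matrix has rank 3 with 2's on the diagonal. Reading the off-diagonal entries as Dynkin edges (a single edge where a_ij = a_ji = -1; a double or triple edge where a_ij * a_ji = 2 or 3), the diagram is a chain of 3 nodes with a double edge at one end; the terminal node there is the unique long simple root (C_3). One simple-root ordering that puts it in standard form is (alpha_2, alpha_1, alpha_3). So the algebra is type C_3, i.e. sp(6).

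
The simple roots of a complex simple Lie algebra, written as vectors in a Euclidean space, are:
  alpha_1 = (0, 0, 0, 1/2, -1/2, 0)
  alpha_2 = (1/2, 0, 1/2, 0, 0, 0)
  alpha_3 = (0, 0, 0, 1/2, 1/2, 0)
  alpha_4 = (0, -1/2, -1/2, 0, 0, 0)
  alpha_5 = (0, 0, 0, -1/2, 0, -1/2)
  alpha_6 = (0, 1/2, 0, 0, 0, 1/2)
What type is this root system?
D6

Compute the Cartan integers a_ij = 2(alpha_i, alpha_j)/(alpha_j, alpha_j); the resulting 6x6 Cartan matrix is
[[2, 0, 0, 0, -1, 0], [0, 2, 0, -1, 0, 0], [0, 0, 2, 0, -1, 0], [0, -1, 0, 2, 0, -1], [-1, 0, -1, 0, 2, -1], [0, 0, 0, -1, -1, 2]].
All simple roots have the same length, so the diagram is simply laced. The associated Dynkin diagram is a chain of 4 nodes with a fork of two nodes at one end (D_6), so the type is D_6 (the algebra so(12)).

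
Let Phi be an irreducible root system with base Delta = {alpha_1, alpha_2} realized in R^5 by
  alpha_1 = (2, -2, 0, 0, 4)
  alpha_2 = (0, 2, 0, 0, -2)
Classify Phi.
type G_2

Compute the Cartan integers a_ij = 2(alpha_i, alpha_j)/(alpha_j, alpha_j); the resulting 2x2 Cartan matrix is
[[2, -3], [-1, 2]].
The roots have two lengths (squared-length ratio 3:1); the short ones are alpha_{2}. The associated Dynkin diagram is two nodes joined by a triple edge (G_2), so the type is G_2.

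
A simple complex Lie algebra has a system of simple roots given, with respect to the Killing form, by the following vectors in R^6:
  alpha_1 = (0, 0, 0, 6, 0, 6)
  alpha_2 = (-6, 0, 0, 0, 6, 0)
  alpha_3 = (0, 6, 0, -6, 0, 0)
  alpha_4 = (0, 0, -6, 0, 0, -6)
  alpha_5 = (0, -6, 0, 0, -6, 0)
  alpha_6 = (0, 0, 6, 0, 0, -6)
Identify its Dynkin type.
D_6

Compute the Cartan integers a_ij = 2(alpha_i, alpha_j)/(alpha_j, alpha_j); the resulting 6x6 Cartan matrix is
[[2, 0, -1, -1, 0, -1], [0, 2, 0, 0, -1, 0], [-1, 0, 2, 0, -1, 0], [-1, 0, 0, 2, 0, 0], [0, -1, -1, 0, 2, 0], [-1, 0, 0, 0, 0, 2]].
All simple roots have the same length, so the diagram is simply laced. The associated Dynkin diagram is a chain of 4 nodes with a fork of two nodes at one end (D_6), so the type is D_6 (the algebra so(12)).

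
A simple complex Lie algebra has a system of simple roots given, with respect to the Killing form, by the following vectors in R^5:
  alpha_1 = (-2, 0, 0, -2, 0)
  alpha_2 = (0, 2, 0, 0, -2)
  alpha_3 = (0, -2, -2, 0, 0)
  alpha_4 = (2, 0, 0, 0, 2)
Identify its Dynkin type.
Compute the Cartan integers a_ij = 2(alpha_i, alpha_j)/(alpha_j, alpha_j); the resulting 4x4 Cartan matrix is
[[2, 0, 0, -1], [0, 2, -1, -1], [0, -1, 2, 0], [-1, -1, 0, 2]].
All simple roots have the same length, so the diagram is simply laced. The associated Dynkin diagram is a chain of 4 nodes with single edges (A_4), so the type is A_4 (the algebra sl(5)).

A_4 (sl(5))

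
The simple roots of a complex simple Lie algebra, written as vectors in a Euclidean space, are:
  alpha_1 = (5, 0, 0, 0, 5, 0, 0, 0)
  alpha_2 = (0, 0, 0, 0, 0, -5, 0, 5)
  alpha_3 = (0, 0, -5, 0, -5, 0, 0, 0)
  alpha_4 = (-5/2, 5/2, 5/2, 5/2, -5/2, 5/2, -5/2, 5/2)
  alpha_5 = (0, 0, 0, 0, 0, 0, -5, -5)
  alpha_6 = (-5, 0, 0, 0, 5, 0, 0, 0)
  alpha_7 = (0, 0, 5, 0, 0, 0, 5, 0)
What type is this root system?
Compute the Cartan integers a_ij = 2(alpha_i, alpha_j)/(alpha_j, alpha_j); the resulting 7x7 Cartan matrix is
[[2, 0, -1, -1, 0, 0, 0], [0, 2, 0, 0, -1, 0, 0], [-1, 0, 2, 0, 0, -1, -1], [-1, 0, 0, 2, 0, 0, 0], [0, -1, 0, 0, 2, 0, -1], [0, 0, -1, 0, 0, 2, 0], [0, 0, -1, 0, -1, 0, 2]].
All simple roots have the same length, so the diagram is simply laced. The associated Dynkin diagram is a chain of 6 nodes with one extra node attached to the third node from one end (E_7), so the type is E_7.

E7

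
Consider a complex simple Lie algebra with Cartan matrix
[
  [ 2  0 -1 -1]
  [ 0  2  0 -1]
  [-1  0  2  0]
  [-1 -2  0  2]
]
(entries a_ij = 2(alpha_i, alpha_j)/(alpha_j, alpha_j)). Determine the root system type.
B_4 (so(9))

The matrix has rank 4 with 2's on the diagonal. Reading the off-diagonal entries as Dynkin edges (a single edge where a_ij = a_ji = -1; a double or triple edge where a_ij * a_ji = 2 or 3), the diagram is a chain of 4 nodes with a double edge at one end; the terminal node there is the unique short simple root (B_4). One simple-root ordering that puts it in standard form is (alpha_3, alpha_1, alpha_4, alpha_2). So the algebra is type B_4, i.e. so(9).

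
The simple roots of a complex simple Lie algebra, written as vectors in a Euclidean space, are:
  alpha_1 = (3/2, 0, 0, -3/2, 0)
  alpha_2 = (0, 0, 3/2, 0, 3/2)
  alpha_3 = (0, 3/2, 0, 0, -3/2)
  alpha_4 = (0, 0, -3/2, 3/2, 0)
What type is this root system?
Compute the Cartan integers a_ij = 2(alpha_i, alpha_j)/(alpha_j, alpha_j); the resulting 4x4 Cartan matrix is
[[2, 0, 0, -1], [0, 2, -1, -1], [0, -1, 2, 0], [-1, -1, 0, 2]].
All simple roots have the same length, so the diagram is simply laced. The associated Dynkin diagram is a chain of 4 nodes with single edges (A_4), so the type is A_4 (the algebra sl(5)).

type A_4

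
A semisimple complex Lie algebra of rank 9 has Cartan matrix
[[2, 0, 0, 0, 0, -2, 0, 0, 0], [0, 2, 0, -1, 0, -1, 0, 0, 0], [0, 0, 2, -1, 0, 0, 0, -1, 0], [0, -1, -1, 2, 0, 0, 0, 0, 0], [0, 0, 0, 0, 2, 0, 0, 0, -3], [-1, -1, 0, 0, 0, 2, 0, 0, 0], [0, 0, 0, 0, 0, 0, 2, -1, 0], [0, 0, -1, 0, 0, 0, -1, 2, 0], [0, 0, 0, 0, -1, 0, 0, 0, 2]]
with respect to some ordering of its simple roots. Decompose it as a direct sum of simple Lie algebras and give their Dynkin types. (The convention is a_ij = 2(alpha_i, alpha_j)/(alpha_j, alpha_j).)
The diagram associated to this matrix has two connected components: the simple roots {alpha_1, alpha_2, alpha_3, alpha_4, alpha_6, alpha_7, alpha_8} form a chain of 7 nodes with a double edge at one end; the terminal node there is the unique long simple root (C_7), and {alpha_5, alpha_9} form two nodes joined by a triple edge (G_2). A semisimple Lie algebra decomposes uniquely as the direct sum of simple ideals, one per connected component of its Dynkin diagram, so g ≅ C_7 ⊕ G_2 (dimension 105 + 14 = 119).

C7 + G2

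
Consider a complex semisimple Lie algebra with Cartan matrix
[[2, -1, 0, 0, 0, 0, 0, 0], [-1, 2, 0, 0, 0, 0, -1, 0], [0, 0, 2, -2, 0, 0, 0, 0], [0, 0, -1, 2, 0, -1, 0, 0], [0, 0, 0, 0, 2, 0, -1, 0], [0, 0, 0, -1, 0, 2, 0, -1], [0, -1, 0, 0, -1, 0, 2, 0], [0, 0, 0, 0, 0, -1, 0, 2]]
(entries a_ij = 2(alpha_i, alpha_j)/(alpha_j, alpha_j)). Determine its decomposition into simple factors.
A_4 + C_4

The diagram associated to this matrix has two connected components: the simple roots {alpha_1, alpha_2, alpha_5, alpha_7} form a chain of 4 nodes with single edges (A_4), and {alpha_3, alpha_4, alpha_6, alpha_8} form a chain of 4 nodes with a double edge at one end; the terminal node there is the unique long simple root (C_4). A semisimple Lie algebra decomposes uniquely as the direct sum of simple ideals, one per connected component of its Dynkin diagram, so g ≅ A_4 ⊕ C_4 (dimension 24 + 36 = 60).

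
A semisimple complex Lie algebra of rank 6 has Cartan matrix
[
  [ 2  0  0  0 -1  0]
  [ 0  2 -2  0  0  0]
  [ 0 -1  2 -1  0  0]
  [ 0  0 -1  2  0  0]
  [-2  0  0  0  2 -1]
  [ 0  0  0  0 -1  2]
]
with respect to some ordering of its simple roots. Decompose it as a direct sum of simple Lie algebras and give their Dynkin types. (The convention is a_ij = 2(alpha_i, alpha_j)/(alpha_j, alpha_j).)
type B_3 ⊕ type C_3

The diagram associated to this matrix has two connected components: the simple roots {alpha_1, alpha_5, alpha_6} form a chain of 3 nodes with a double edge at one end; the terminal node there is the unique short simple root (B_3), and {alpha_2, alpha_3, alpha_4} form a chain of 3 nodes with a double edge at one end; the terminal node there is the unique long simple root (C_3). A semisimple Lie algebra decomposes uniquely as the direct sum of simple ideals, one per connected component of its Dynkin diagram, so g ≅ B_3 ⊕ C_3 (dimension 21 + 21 = 42).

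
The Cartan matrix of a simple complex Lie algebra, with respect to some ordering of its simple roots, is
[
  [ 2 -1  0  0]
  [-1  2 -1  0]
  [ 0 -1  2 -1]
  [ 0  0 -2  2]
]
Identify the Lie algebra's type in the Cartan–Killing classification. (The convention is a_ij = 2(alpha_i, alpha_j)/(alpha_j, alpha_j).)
type C_4

The matrix has rank 4 with 2's on the diagonal. Reading the off-diagonal entries as Dynkin edges (a single edge where a_ij = a_ji = -1; a double or triple edge where a_ij * a_ji = 2 or 3), the diagram is a chain of 4 nodes with a double edge at one end; the terminal node there is the unique long simple root (C_4). One simple-root ordering that puts it in standard form is (alpha_1, alpha_2, alpha_3, alpha_4). So the algebra is type C_4, i.e. sp(8).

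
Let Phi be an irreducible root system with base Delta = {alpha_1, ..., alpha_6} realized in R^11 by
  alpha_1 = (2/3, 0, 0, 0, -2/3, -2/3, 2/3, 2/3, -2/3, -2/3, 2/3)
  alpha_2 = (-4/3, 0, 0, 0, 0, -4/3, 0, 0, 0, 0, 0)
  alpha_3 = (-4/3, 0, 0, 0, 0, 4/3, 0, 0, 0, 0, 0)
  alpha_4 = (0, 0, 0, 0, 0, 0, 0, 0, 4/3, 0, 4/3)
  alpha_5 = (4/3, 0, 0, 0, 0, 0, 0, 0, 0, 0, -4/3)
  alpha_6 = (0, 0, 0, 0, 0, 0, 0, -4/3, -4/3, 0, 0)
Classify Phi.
E_6

Compute the Cartan integers a_ij = 2(alpha_i, alpha_j)/(alpha_j, alpha_j); the resulting 6x6 Cartan matrix is
[[2, 0, -1, 0, 0, 0], [0, 2, 0, 0, -1, 0], [-1, 0, 2, 0, -1, 0], [0, 0, 0, 2, -1, -1], [0, -1, -1, -1, 2, 0], [0, 0, 0, -1, 0, 2]].
All simple roots have the same length, so the diagram is simply laced. The associated Dynkin diagram is a chain of 5 nodes with one extra node attached to the third node from one end (E_6), so the type is E_6.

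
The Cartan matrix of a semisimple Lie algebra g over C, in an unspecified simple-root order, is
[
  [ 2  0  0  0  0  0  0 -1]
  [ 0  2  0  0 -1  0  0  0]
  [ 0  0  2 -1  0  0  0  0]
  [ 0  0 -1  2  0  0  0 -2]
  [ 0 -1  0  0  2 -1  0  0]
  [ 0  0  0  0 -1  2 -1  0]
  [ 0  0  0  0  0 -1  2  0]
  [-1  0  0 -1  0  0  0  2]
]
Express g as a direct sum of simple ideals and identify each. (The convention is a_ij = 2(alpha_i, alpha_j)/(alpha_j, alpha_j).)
The diagram associated to this matrix has two connected components: the simple roots {alpha_2, alpha_5, alpha_6, alpha_7} form a chain of 4 nodes with single edges (A_4), and {alpha_1, alpha_3, alpha_4, alpha_8} form a chain of 4 nodes with a double edge between the middle two (F_4). A semisimple Lie algebra decomposes uniquely as the direct sum of simple ideals, one per connected component of its Dynkin diagram, so g ≅ A_4 ⊕ F_4 (dimension 24 + 52 = 76).

A4 ⊕ F4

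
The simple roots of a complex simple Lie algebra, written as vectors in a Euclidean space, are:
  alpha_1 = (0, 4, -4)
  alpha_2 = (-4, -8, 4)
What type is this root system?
G2

Compute the Cartan integers a_ij = 2(alpha_i, alpha_j)/(alpha_j, alpha_j); the resulting 2x2 Cartan matrix is
[[2, -1], [-3, 2]].
The roots have two lengths (squared-length ratio 3:1); the short ones are alpha_{1}. The associated Dynkin diagram is two nodes joined by a triple edge (G_2), so the type is G_2.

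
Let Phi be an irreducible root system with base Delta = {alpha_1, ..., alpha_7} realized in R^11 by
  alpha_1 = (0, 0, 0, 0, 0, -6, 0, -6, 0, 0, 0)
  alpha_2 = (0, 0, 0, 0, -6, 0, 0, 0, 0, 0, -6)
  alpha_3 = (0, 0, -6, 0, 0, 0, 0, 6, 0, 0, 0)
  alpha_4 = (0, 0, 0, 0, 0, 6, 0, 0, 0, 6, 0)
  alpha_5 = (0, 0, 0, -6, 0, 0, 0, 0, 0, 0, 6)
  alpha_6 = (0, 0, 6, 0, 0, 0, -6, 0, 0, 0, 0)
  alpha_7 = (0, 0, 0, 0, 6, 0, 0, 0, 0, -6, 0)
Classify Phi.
A_7 (sl(8))

Compute the Cartan integers a_ij = 2(alpha_i, alpha_j)/(alpha_j, alpha_j); the resulting 7x7 Cartan matrix is
[[2, 0, -1, -1, 0, 0, 0], [0, 2, 0, 0, -1, 0, -1], [-1, 0, 2, 0, 0, -1, 0], [-1, 0, 0, 2, 0, 0, -1], [0, -1, 0, 0, 2, 0, 0], [0, 0, -1, 0, 0, 2, 0], [0, -1, 0, -1, 0, 0, 2]].
All simple roots have the same length, so the diagram is simply laced. The associated Dynkin diagram is a chain of 7 nodes with single edges (A_7), so the type is A_7 (the algebra sl(8)).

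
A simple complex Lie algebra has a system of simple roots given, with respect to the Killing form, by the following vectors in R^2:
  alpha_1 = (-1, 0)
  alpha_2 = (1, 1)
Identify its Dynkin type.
Compute the Cartan integers a_ij = 2(alpha_i, alpha_j)/(alpha_j, alpha_j); the resulting 2x2 Cartan matrix is
[[2, -1], [-2, 2]].
The roots have two lengths (squared-length ratio 2:1); the short ones are alpha_{1}. The associated Dynkin diagram is a chain of 2 nodes with a double edge at one end; the terminal node there is the unique short simple root (B_2), so the type is B_2 (the algebra so(5)).

B2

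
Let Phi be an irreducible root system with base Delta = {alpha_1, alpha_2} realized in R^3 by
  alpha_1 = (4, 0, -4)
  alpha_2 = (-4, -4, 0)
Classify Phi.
Compute the Cartan integers a_ij = 2(alpha_i, alpha_j)/(alpha_j, alpha_j); the resulting 2x2 Cartan matrix is
[[2, -1], [-1, 2]].
All simple roots have the same length, so the diagram is simply laced. The associated Dynkin diagram is a chain of 2 nodes with single edges (A_2), so the type is A_2 (the algebra sl(3)).

A2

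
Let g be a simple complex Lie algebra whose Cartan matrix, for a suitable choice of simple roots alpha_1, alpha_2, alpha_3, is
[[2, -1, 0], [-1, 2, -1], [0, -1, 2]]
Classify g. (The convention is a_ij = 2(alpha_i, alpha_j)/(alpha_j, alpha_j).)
The matrix has rank 3 with 2's on the diagonal. Reading the off-diagonal entries as Dynkin edges (a single edge where a_ij = a_ji = -1; a double or triple edge where a_ij * a_ji = 2 or 3), the diagram is a chain of 3 nodes with single edges (A_3). One simple-root ordering that puts it in standard form is (alpha_1, alpha_2, alpha_3). So the algebra is type A_3, i.e. sl(4).

A3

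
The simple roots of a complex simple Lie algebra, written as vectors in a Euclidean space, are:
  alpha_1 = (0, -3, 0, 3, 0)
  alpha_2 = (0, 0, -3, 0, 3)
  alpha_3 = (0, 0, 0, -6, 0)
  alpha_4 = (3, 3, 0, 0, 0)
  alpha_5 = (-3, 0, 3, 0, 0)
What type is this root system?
Compute the Cartan integers a_ij = 2(alpha_i, alpha_j)/(alpha_j, alpha_j); the resulting 5x5 Cartan matrix is
[[2, 0, -1, -1, 0], [0, 2, 0, 0, -1], [-2, 0, 2, 0, 0], [-1, 0, 0, 2, -1], [0, -1, 0, -1, 2]].
The roots have two lengths (squared-length ratio 2:1); the short ones are alpha_{1,2,4,5}. The associated Dynkin diagram is a chain of 5 nodes with a double edge at one end; the terminal node there is the unique long simple root (C_5), so the type is C_5 (the algebra sp(10)).

C_5 (sp(10))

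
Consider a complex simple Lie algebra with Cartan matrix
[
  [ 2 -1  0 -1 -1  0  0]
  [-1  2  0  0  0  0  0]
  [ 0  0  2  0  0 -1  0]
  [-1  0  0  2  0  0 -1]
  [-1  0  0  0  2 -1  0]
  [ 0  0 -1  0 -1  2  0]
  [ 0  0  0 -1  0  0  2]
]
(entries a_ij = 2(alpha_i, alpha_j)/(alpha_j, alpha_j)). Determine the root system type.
The matrix has rank 7 with 2's on the diagonal. Reading the off-diagonal entries as Dynkin edges (a single edge where a_ij = a_ji = -1; a double or triple edge where a_ij * a_ji = 2 or 3), the diagram is a chain of 6 nodes with one extra node attached to the third node from one end (E_7). One simple-root ordering that puts it in standard form is (alpha_7, alpha_2, alpha_4, alpha_1, alpha_5, alpha_6, alpha_3). So the algebra is type E_7.

E7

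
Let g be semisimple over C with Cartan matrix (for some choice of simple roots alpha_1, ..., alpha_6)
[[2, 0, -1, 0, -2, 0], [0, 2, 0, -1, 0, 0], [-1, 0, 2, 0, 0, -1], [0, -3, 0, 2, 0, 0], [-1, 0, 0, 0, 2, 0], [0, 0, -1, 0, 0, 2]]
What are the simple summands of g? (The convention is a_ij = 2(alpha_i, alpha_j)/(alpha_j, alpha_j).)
type B_4 ⊕ type G_2

The diagram associated to this matrix has two connected components: the simple roots {alpha_1, alpha_3, alpha_5, alpha_6} form a chain of 4 nodes with a double edge at one end; the terminal node there is the unique short simple root (B_4), and {alpha_2, alpha_4} form two nodes joined by a triple edge (G_2). A semisimple Lie algebra decomposes uniquely as the direct sum of simple ideals, one per connected component of its Dynkin diagram, so g ≅ B_4 ⊕ G_2 (dimension 36 + 14 = 50).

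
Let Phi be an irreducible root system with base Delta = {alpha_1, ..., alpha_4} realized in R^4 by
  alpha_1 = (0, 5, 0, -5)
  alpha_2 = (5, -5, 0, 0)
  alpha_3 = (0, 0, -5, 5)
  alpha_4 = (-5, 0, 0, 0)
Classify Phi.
Compute the Cartan integers a_ij = 2(alpha_i, alpha_j)/(alpha_j, alpha_j); the resulting 4x4 Cartan matrix is
[[2, -1, -1, 0], [-1, 2, 0, -2], [-1, 0, 2, 0], [0, -1, 0, 2]].
The roots have two lengths (squared-length ratio 2:1); the short ones are alpha_{4}. The associated Dynkin diagram is a chain of 4 nodes with a double edge at one end; the terminal node there is the unique short simple root (B_4), so the type is B_4 (the algebra so(9)).

type B_4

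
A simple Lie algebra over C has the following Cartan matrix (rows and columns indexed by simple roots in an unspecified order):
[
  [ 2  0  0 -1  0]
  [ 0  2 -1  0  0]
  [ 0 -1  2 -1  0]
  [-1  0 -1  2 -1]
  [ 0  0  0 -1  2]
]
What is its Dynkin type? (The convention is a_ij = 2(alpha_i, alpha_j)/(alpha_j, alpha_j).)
The matrix has rank 5 with 2's on the diagonal. Reading the off-diagonal entries as Dynkin edges (a single edge where a_ij = a_ji = -1; a double or triple edge where a_ij * a_ji = 2 or 3), the diagram is a chain of 3 nodes with a fork of two nodes at one end (D_5). One simple-root ordering that puts it in standard form is (alpha_2, alpha_3, alpha_4, alpha_5, alpha_1). So the algebra is type D_5, i.e. so(10).

type D_5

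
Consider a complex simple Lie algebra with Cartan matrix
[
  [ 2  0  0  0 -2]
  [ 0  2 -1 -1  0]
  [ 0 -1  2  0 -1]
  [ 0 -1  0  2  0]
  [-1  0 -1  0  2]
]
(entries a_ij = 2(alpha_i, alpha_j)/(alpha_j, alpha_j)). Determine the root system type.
type C_5

The matrix has rank 5 with 2's on the diagonal. Reading the off-diagonal entries as Dynkin edges (a single edge where a_ij = a_ji = -1; a double or triple edge where a_ij * a_ji = 2 or 3), the diagram is a chain of 5 nodes with a double edge at one end; the terminal node there is the unique long simple root (C_5). One simple-root ordering that puts it in standard form is (alpha_4, alpha_2, alpha_3, alpha_5, alpha_1). So the algebra is type C_5, i.e. sp(10).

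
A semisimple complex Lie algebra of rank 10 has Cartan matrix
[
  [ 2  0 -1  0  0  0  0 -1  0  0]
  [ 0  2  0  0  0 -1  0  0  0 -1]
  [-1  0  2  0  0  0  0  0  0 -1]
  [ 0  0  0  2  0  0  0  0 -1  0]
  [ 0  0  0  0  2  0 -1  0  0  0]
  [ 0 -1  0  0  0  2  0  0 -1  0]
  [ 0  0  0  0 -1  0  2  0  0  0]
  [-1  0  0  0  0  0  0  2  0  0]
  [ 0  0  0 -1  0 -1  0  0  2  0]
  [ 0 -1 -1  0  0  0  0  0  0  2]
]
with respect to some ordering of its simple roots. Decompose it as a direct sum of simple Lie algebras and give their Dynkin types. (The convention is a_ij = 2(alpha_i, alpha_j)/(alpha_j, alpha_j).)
A_2 + A_8

The diagram associated to this matrix has two connected components: the simple roots {alpha_5, alpha_7} form a chain of 2 nodes with single edges (A_2), and {alpha_1, alpha_2, alpha_3, alpha_4, alpha_6, alpha_8, alpha_9, alpha_10} form a chain of 8 nodes with single edges (A_8). A semisimple Lie algebra decomposes uniquely as the direct sum of simple ideals, one per connected component of its Dynkin diagram, so g ≅ A_2 ⊕ A_8 (dimension 8 + 80 = 88).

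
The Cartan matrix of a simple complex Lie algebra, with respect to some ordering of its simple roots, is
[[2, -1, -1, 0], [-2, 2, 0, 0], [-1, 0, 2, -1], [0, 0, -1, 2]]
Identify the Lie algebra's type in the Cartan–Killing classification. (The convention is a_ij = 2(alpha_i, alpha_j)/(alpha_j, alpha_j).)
C_4

The matrix has rank 4 with 2's on the diagonal. Reading the off-diagonal entries as Dynkin edges (a single edge where a_ij = a_ji = -1; a double or triple edge where a_ij * a_ji = 2 or 3), the diagram is a chain of 4 nodes with a double edge at one end; the terminal node there is the unique long simple root (C_4). One simple-root ordering that puts it in standard form is (alpha_4, alpha_3, alpha_1, alpha_2). So the algebra is type C_4, i.e. sp(8).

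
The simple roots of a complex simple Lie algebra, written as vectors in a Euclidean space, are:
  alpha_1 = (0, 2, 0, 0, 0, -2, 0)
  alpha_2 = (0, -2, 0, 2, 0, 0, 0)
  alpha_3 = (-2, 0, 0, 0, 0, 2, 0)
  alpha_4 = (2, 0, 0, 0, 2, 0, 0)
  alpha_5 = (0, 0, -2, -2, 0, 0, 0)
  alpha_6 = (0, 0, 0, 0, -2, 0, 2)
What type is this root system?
A6

Compute the Cartan integers a_ij = 2(alpha_i, alpha_j)/(alpha_j, alpha_j); the resulting 6x6 Cartan matrix is
[[2, -1, -1, 0, 0, 0], [-1, 2, 0, 0, -1, 0], [-1, 0, 2, -1, 0, 0], [0, 0, -1, 2, 0, -1], [0, -1, 0, 0, 2, 0], [0, 0, 0, -1, 0, 2]].
All simple roots have the same length, so the diagram is simply laced. The associated Dynkin diagram is a chain of 6 nodes with single edges (A_6), so the type is A_6 (the algebra sl(7)).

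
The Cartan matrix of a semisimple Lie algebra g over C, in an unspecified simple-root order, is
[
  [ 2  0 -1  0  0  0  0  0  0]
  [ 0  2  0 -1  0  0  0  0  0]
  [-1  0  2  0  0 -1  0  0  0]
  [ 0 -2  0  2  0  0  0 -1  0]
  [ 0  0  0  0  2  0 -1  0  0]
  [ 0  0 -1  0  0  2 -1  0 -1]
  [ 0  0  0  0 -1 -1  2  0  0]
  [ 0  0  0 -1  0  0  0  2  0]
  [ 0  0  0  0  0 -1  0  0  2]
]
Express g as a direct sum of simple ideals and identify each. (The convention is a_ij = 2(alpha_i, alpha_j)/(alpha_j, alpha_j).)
The diagram associated to this matrix has two connected components: the simple roots {alpha_2, alpha_4, alpha_8} form a chain of 3 nodes with a double edge at one end; the terminal node there is the unique short simple root (B_3), and {alpha_1, alpha_3, alpha_5, alpha_6, alpha_7, alpha_9} form a chain of 5 nodes with one extra node attached to the third node from one end (E_6). A semisimple Lie algebra decomposes uniquely as the direct sum of simple ideals, one per connected component of its Dynkin diagram, so g ≅ B_3 ⊕ E_6 (dimension 21 + 78 = 99).

B_3 (so(7)) ⊕ E_6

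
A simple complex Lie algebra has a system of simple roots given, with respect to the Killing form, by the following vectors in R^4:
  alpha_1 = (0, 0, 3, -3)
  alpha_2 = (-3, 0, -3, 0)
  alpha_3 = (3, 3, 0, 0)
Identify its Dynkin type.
A_3 (sl(4))

Compute the Cartan integers a_ij = 2(alpha_i, alpha_j)/(alpha_j, alpha_j); the resulting 3x3 Cartan matrix is
[[2, -1, 0], [-1, 2, -1], [0, -1, 2]].
All simple roots have the same length, so the diagram is simply laced. The associated Dynkin diagram is a chain of 3 nodes with single edges (A_3), so the type is A_3 (the algebra sl(4)).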